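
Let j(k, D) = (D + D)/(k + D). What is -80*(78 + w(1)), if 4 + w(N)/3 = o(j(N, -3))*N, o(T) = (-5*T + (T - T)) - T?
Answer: -960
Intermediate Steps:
j(k, D) = 2*D/(D + k) (j(k, D) = (2*D)/(D + k) = 2*D/(D + k))
o(T) = -6*T (o(T) = (-5*T + 0) - T = -5*T - T = -6*T)
w(N) = -12 + 108*N/(-3 + N) (w(N) = -12 + 3*((-12*(-3)/(-3 + N))*N) = -12 + 3*((-(-36)/(-3 + N))*N) = -12 + 3*((36/(-3 + N))*N) = -12 + 3*(36*N/(-3 + N)) = -12 + 108*N/(-3 + N))
-80*(78 + w(1)) = -80*(78 + 12*(3 + 8*1)/(-3 + 1)) = -80*(78 + 12*(3 + 8)/(-2)) = -80*(78 + 12*(-½)*11) = -80*(78 - 66) = -80*12 = -960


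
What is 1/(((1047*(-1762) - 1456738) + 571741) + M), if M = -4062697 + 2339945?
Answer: -1/4452563 ≈ -2.2459e-7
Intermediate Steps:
M = -1722752
1/(((1047*(-1762) - 1456738) + 571741) + M) = 1/(((1047*(-1762) - 1456738) + 571741) - 1722752) = 1/(((-1844814 - 1456738) + 571741) - 1722752) = 1/((-3301552 + 571741) - 1722752) = 1/(-2729811 - 1722752) = 1/(-4452563) = -1/4452563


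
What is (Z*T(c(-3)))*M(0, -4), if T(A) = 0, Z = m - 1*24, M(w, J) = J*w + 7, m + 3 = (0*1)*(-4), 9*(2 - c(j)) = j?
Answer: 0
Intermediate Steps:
c(j) = 2 - j/9
m = -3 (m = -3 + (0*1)*(-4) = -3 + 0*(-4) = -3 + 0 = -3)
M(w, J) = 7 + J*w
Z = -27 (Z = -3 - 1*24 = -3 - 24 = -27)
(Z*T(c(-3)))*M(0, -4) = (-27*0)*(7 - 4*0) = 0*(7 + 0) = 0*7 = 0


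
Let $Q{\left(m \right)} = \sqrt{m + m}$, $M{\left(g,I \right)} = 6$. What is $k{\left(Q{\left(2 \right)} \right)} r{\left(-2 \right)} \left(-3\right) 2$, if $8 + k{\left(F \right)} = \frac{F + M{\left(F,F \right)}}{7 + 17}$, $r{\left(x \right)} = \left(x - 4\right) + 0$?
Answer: $-276$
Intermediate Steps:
$Q{\left(m \right)} = \sqrt{2} \sqrt{m}$ ($Q{\left(m \right)} = \sqrt{2 m} = \sqrt{2} \sqrt{m}$)
$r{\left(x \right)} = -4 + x$ ($r{\left(x \right)} = \left(-4 + x\right) + 0 = -4 + x$)
$k{\left(F \right)} = - \frac{31}{4} + \frac{F}{24}$ ($k{\left(F \right)} = -8 + \frac{F + 6}{7 + 17} = -8 + \frac{6 + F}{24} = -8 + \left(6 + F\right) \frac{1}{24} = -8 + \left(\frac{1}{4} + \frac{F}{24}\right) = - \frac{31}{4} + \frac{F}{24}$)
$k{\left(Q{\left(2 \right)} \right)} r{\left(-2 \right)} \left(-3\right) 2 = \left(- \frac{31}{4} + \frac{\sqrt{2} \sqrt{2}}{24}\right) \left(-4 - 2\right) \left(-3\right) 2 = \left(- \frac{31}{4} + \frac{1}{24} \cdot 2\right) \left(-6\right) \left(-3\right) 2 = \left(- \frac{31}{4} + \frac{1}{12}\right) 18 \cdot 2 = \left(- \frac{23}{3}\right) 36 = -276$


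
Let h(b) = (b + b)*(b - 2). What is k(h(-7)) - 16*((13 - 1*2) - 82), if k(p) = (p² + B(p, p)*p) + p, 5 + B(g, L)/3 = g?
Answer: 62876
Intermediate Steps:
h(b) = 2*b*(-2 + b) (h(b) = (2*b)*(-2 + b) = 2*b*(-2 + b))
B(g, L) = -15 + 3*g
k(p) = p + p² + p*(-15 + 3*p) (k(p) = (p² + (-15 + 3*p)*p) + p = (p² + p*(-15 + 3*p)) + p = p + p² + p*(-15 + 3*p))
k(h(-7)) - 16*((13 - 1*2) - 82) = 2*(2*(-7)*(-2 - 7))*(-7 + 2*(2*(-7)*(-2 - 7))) - 16*((13 - 1*2) - 82) = 2*(2*(-7)*(-9))*(-7 + 2*(2*(-7)*(-9))) - 16*((13 - 2) - 82) = 2*126*(-7 + 2*126) - 16*(11 - 82) = 2*126*(-7 + 252) - 16*(-71) = 2*126*245 - 1*(-1136) = 61740 + 1136 = 62876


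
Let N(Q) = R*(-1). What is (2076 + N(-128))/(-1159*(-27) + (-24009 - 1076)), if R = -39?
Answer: 2115/6208 ≈ 0.34069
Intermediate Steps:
N(Q) = 39 (N(Q) = -39*(-1) = 39)
(2076 + N(-128))/(-1159*(-27) + (-24009 - 1076)) = (2076 + 39)/(-1159*(-27) + (-24009 - 1076)) = 2115/(31293 - 25085) = 2115/6208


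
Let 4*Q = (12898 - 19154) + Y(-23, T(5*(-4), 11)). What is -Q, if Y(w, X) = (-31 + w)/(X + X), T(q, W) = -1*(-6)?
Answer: 12521/8 ≈ 1565.1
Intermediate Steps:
T(q, W) = 6
Y(w, X) = (-31 + w)/(2*X) (Y(w, X) = (-31 + w)/((2*X)) = (-31 + w)*(1/(2*X)) = (-31 + w)/(2*X))
Q = -12521/8 (Q = ((12898 - 19154) + (½)*(-31 - 23)/6)/4 = (-6256 + (½)*(⅙)*(-54))/4 = (-6256 - 9/2)/4 = (¼)*(-12521/2) = -12521/8 ≈ -1565.1)
-Q = -1*(-12521/8) = 12521/8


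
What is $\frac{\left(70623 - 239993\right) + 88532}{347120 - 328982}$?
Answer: $- \frac{13473}{3023} \approx -4.4568$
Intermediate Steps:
$\frac{\left(70623 - 239993\right) + 88532}{347120 - 328982} = \frac{-169370 + 88532}{18138} = \left(-80838\right) \frac{1}{18138} = - \frac{13473}{3023}$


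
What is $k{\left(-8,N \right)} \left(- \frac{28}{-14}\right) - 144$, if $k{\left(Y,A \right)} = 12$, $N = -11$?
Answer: $-120$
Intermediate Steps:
$k{\left(-8,N \right)} \left(- \frac{28}{-14}\right) - 144 = 12 \left(- \frac{28}{-14}\right) - 144 = 12 \left(\left(-28\right) \left(- \frac{1}{14}\right)\right) - 144 = 12 \cdot 2 - 144 = 24 - 144 = -120$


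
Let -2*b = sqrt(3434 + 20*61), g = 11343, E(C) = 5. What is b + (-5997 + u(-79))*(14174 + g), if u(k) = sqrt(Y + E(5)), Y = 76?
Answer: -152795796 - sqrt(4654)/2 ≈ -1.5280e+8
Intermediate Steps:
u(k) = 9 (u(k) = sqrt(76 + 5) = sqrt(81) = 9)
b = -sqrt(4654)/2 (b = -sqrt(3434 + 20*61)/2 = -sqrt(3434 + 1220)/2 = -sqrt(4654)/2 ≈ -34.110)
b + (-5997 + u(-79))*(14174 + g) = -sqrt(4654)/2 + (-5997 + 9)*(14174 + 11343) = -sqrt(4654)/2 - 5988*25517 = -sqrt(4654)/2 - 152795796 = -152795796 - sqrt(4654)/2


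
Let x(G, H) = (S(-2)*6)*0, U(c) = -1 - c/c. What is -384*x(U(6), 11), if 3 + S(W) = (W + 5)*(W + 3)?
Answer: 0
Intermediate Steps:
S(W) = -3 + (3 + W)*(5 + W) (S(W) = -3 + (W + 5)*(W + 3) = -3 + (5 + W)*(3 + W) = -3 + (3 + W)*(5 + W))
U(c) = -2 (U(c) = -1 - 1*1 = -1 - 1 = -2)
x(G, H) = 0 (x(G, H) = ((12 + (-2)² + 8*(-2))*6)*0 = ((12 + 4 - 16)*6)*0 = (0*6)*0 = 0*0 = 0)
-384*x(U(6), 11) = -384*0 = 0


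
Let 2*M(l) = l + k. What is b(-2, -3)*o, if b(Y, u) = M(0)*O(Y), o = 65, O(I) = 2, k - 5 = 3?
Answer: 520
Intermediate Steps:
k = 8 (k = 5 + 3 = 8)
M(l) = 4 + l/2 (M(l) = (l + 8)/2 = (8 + l)/2 = 4 + l/2)
b(Y, u) = 8 (b(Y, u) = (4 + (1/2)*0)*2 = (4 + 0)*2 = 4*2 = 8)
b(-2, -3)*o = 8*65 = 520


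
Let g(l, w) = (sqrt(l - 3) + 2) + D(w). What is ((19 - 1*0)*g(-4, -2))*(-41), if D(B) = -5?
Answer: 2337 - 779*I*sqrt(7) ≈ 2337.0 - 2061.0*I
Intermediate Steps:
g(l, w) = -3 + sqrt(-3 + l) (g(l, w) = (sqrt(l - 3) + 2) - 5 = (sqrt(-3 + l) + 2) - 5 = (2 + sqrt(-3 + l)) - 5 = -3 + sqrt(-3 + l))
((19 - 1*0)*g(-4, -2))*(-41) = ((19 - 1*0)*(-3 + sqrt(-3 - 4)))*(-41) = ((19 + 0)*(-3 + sqrt(-7)))*(-41) = (19*(-3 + I*sqrt(7)))*(-41) = (-57 + 19*I*sqrt(7))*(-41) = 2337 - 779*I*sqrt(7)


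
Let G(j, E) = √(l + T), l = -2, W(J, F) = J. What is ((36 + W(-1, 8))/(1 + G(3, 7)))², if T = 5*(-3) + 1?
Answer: -18375/289 - 9800*I/289 ≈ -63.581 - 33.91*I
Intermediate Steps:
T = -14 (T = -15 + 1 = -14)
G(j, E) = 4*I (G(j, E) = √(-2 - 14) = √(-16) = 4*I)
((36 + W(-1, 8))/(1 + G(3, 7)))² = ((36 - 1)/(1 + 4*I))² = (35*((1 - 4*I)/17))² = (35*(1 - 4*I)/17)² = 1225*(1 - 4*I)²/289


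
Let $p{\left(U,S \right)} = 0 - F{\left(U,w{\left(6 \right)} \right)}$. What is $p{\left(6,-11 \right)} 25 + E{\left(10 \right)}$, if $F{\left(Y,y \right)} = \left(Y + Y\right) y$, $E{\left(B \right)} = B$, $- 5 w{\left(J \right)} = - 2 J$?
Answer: $-710$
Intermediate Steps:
$w{\left(J \right)} = \frac{2 J}{5}$ ($w{\left(J \right)} = - \frac{\left(-2\right) J}{5} = \frac{2 J}{5}$)
$F{\left(Y,y \right)} = 2 Y y$
$p{\left(U,S \right)} = - \frac{24 U}{5}$ ($p{\left(U,S \right)} = 0 - 2 U \frac{2}{5} \cdot 6 = 0 - 2 U \frac{12}{5} = 0 - \frac{24 U}{5} = - \frac{24 U}{5}$)
$p{\left(6,-11 \right)} 25 + E{\left(10 \right)} = \left(- \frac{24}{5}\right) 6 \cdot 25 + 10 = \left(- \frac{144}{5}\right) 25 + 10 = -720 + 10 = -710$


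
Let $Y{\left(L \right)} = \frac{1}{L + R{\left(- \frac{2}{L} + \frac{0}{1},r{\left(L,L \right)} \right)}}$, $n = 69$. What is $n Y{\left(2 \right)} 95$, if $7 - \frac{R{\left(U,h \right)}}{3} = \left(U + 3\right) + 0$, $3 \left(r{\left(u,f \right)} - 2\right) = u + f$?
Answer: $\frac{6555}{17} \approx 385.59$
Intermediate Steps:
$r{\left(u,f \right)} = 2 + \frac{f}{3} + \frac{u}{3}$ ($r{\left(u,f \right)} = 2 + \frac{u + f}{3} = 2 + \frac{f + u}{3} = 2 + \left(\frac{f}{3} + \frac{u}{3}\right) = 2 + \frac{f}{3} + \frac{u}{3}$)
$R{\left(U,h \right)} = 12 - 3 U$ ($R{\left(U,h \right)} = 21 - 3 \left(\left(U + 3\right) + 0\right) = 21 - 3 \left(\left(3 + U\right) + 0\right) = 21 - 3 \left(3 + U\right) = 21 - \left(9 + 3 U\right) = 12 - 3 U$)
$Y{\left(L \right)} = \frac{1}{12 + L + \frac{6}{L}}$ ($Y{\left(L \right)} = \frac{1}{L - \left(-12 + 3 \left(- \frac{2}{L} + \frac{0}{1}\right)\right)} = \frac{1}{L - \left(-12 + 3 \left(- \frac{2}{L} + 0 \cdot 1\right)\right)} = \frac{1}{L - \left(-12 + 3 \left(- \frac{2}{L} + 0\right)\right)} = \frac{1}{L + \left(12 - 3 \left(- \frac{2}{L}\right)\right)} = \frac{1}{L + \left(12 + \frac{6}{L}\right)} = \frac{1}{12 + L + \frac{6}{L}}$)
$n Y{\left(2 \right)} 95 = 69 \frac{2}{6 + 2^{2} + 12 \cdot 2} \cdot 95 = 69 \frac{2}{6 + 4 + 24} \cdot 95 = 69 \cdot \frac{2}{34} \cdot 95 = 69 \cdot 2 \cdot \frac{1}{34} \cdot 95 = 69 \cdot \frac{1}{17} \cdot 95 = \frac{69}{17} \cdot 95 = \frac{6555}{17}$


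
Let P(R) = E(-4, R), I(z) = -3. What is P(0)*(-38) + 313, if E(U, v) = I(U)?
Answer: 427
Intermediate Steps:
E(U, v) = -3
P(R) = -3
P(0)*(-38) + 313 = -3*(-38) + 313 = 114 + 313 = 427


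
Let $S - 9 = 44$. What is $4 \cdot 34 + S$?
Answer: $189$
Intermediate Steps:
$S = 53$ ($S = 9 + 44 = 53$)
$4 \cdot 34 + S = 4 \cdot 34 + 53 = 136 + 53 = 189$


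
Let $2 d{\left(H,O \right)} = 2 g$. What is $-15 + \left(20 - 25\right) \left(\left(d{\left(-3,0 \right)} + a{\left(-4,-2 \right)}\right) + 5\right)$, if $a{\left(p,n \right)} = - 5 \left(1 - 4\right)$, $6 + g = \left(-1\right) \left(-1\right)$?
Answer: $-90$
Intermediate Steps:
$g = -5$ ($g = -6 - -1 = -6 + 1 = -5$)
$a{\left(p,n \right)} = 15$ ($a{\left(p,n \right)} = \left(-5\right) \left(-3\right) = 15$)
$d{\left(H,O \right)} = -5$ ($d{\left(H,O \right)} = \frac{2 \left(-5\right)}{2} = \frac{1}{2} \left(-10\right) = -5$)
$-15 + \left(20 - 25\right) \left(\left(d{\left(-3,0 \right)} + a{\left(-4,-2 \right)}\right) + 5\right) = -15 + \left(20 - 25\right) \left(\left(-5 + 15\right) + 5\right) = -15 - 5 \left(10 + 5\right) = -15 - 75 = -90$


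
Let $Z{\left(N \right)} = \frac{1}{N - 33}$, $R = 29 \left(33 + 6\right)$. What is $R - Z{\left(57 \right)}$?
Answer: $\frac{27143}{24} \approx 1131.0$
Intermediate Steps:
$R = 1131$ ($R = 29 \cdot 39 = 1131$)
$Z{\left(N \right)} = \frac{1}{-33 + N}$
$R - Z{\left(57 \right)} = 1131 - \frac{1}{-33 + 57} = 1131 - \frac{1}{24} = \frac{27143}{24}$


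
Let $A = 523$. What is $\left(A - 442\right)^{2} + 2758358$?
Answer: $2764919$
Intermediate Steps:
$\left(A - 442\right)^{2} + 2758358 = \left(523 - 442\right)^{2} + 2758358 = 81^{2} + 2758358 = 6561 + 2758358 = 2764919$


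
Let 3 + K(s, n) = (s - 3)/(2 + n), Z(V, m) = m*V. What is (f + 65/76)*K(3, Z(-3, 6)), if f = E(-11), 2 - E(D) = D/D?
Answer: -423/76 ≈ -5.5658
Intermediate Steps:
E(D) = 1 (E(D) = 2 - D/D = 2 - 1*1 = 2 - 1 = 1)
f = 1
Z(V, m) = V*m
K(s, n) = -3 + (-3 + s)/(2 + n) (K(s, n) = -3 + (s - 3)/(2 + n) = -3 + (-3 + s)/(2 + n))
(f + 65/76)*K(3, Z(-3, 6)) = (1 + 65/76)*((-9 + 3 - (-9)*6)/(2 - 3*6)) = (1 + 65*(1/76))*((-9 + 3 - 3*(-18))/(2 - 18)) = (1 + 65/76)*((-9 + 3 + 54)/(-16)) = 141*(-1/16*48)/76 = (141/76)*(-3) = -423/76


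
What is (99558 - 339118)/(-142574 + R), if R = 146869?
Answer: -47912/859 ≈ -55.776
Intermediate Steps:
(99558 - 339118)/(-142574 + R) = (99558 - 339118)/(-142574 + 146869) = -239560/4295 = -239560*1/4295 = -47912/859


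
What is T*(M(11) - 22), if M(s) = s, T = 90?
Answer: -990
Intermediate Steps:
T*(M(11) - 22) = 90*(11 - 22) = 90*(-11) = -990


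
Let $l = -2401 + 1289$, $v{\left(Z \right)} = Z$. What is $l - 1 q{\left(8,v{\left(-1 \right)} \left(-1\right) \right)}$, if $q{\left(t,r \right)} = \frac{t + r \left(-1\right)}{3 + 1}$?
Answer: $- \frac{4455}{4} \approx -1113.8$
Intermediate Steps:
$q{\left(t,r \right)} = - \frac{r}{4} + \frac{t}{4}$ ($q{\left(t,r \right)} = \frac{t - r}{4} = \left(t - r\right) \frac{1}{4} = - \frac{r}{4} + \frac{t}{4}$)
$l = -1112$
$l - 1 q{\left(8,v{\left(-1 \right)} \left(-1\right) \right)} = -1112 - 1 \left(- \frac{\left(-1\right) \left(-1\right)}{4} + \frac{1}{4} \cdot 8\right) = -1112 - 1 \left(\left(- \frac{1}{4}\right) 1 + 2\right) = -1112 - 1 \left(- \frac{1}{4} + 2\right) = -1112 - 1 \cdot \frac{7}{4} = -1112 - \frac{7}{4} = - \frac{4455}{4}$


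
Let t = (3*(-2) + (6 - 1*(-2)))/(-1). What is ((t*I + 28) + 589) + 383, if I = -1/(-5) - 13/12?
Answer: 30053/30 ≈ 1001.8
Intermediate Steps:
I = -53/60 (I = -1*(-⅕) - 13*1/12 = ⅕ - 13/12 = -53/60 ≈ -0.88333)
t = -2 (t = (-6 + (6 + 2))*(-1) = (-6 + 8)*(-1) = 2*(-1) = -2)
((t*I + 28) + 589) + 383 = ((-2*(-53/60) + 28) + 589) + 383 = ((53/30 + 28) + 589) + 383 = (893/30 + 589) + 383 = 18563/30 + 383 = 30053/30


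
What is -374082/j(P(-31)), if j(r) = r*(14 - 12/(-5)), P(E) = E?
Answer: 935205/1271 ≈ 735.80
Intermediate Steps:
j(r) = 82*r/5 (j(r) = r*(14 - 12*(-⅕)) = r*(14 + 12/5) = r*(82/5) = 82*r/5)
-374082/j(P(-31)) = -374082/((82/5)*(-31)) = -374082/(-2542/5) = -374082*(-5/2542) = 935205/1271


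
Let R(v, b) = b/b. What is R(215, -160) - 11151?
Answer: -11150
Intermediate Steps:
R(v, b) = 1
R(215, -160) - 11151 = 1 - 11151 = -11150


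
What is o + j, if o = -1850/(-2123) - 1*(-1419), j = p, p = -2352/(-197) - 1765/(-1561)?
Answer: 935507959850/652858591 ≈ 1432.9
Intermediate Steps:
p = 4019177/307517 (p = -2352*(-1/197) - 1765*(-1/1561) = 2352/197 + 1765/1561 = 4019177/307517 ≈ 13.070)
j = 4019177/307517 ≈ 13.070
o = 3014387/2123 (o = -1850*(-1/2123) + 1419 = 1850/2123 + 1419 = 3014387/2123 ≈ 1419.9)
o + j = 3014387/2123 + 4019177/307517 = 935507959850/652858591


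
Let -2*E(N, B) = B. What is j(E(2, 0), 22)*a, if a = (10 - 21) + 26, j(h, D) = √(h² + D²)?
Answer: 330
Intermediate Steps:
E(N, B) = -B/2
j(h, D) = √(D² + h²)
a = 15 (a = -11 + 26 = 15)
j(E(2, 0), 22)*a = √(22² + (-½*0)²)*15 = √(484 + 0²)*15 = √(484 + 0)*15 = √484*15 = 22*15 = 330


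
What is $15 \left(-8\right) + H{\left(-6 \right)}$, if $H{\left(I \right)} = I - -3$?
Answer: $-123$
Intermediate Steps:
$H{\left(I \right)} = 3 + I$ ($H{\left(I \right)} = I + 3 = 3 + I$)
$15 \left(-8\right) + H{\left(-6 \right)} = 15 \left(-8\right) + \left(3 - 6\right) = -120 - 3 = -123$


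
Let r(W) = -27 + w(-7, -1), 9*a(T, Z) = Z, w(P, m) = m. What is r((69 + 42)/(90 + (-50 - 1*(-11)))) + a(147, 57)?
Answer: -65/3 ≈ -21.667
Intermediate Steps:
a(T, Z) = Z/9
r(W) = -28 (r(W) = -27 - 1 = -28)
r((69 + 42)/(90 + (-50 - 1*(-11)))) + a(147, 57) = -28 + (⅑)*57 = -28 + 19/3 = -65/3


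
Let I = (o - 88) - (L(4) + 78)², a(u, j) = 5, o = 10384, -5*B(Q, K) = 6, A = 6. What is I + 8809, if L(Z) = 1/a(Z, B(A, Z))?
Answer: 324744/25 ≈ 12990.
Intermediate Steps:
B(Q, K) = -6/5 (B(Q, K) = -⅕*6 = -6/5)
L(Z) = ⅕ (L(Z) = 1/5 = ⅕)
I = 104519/25 (I = (10384 - 88) - (⅕ + 78)² = 10296 - (391/5)² = 10296 - 1*152881/25 = 10296 - 152881/25 = 104519/25 ≈ 4180.8)
I + 8809 = 104519/25 + 8809 = 324744/25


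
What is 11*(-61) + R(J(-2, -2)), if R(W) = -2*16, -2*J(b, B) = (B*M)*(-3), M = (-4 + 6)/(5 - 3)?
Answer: -703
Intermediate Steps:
M = 1 (M = 2/2 = 2*(½) = 1)
J(b, B) = 3*B/2 (J(b, B) = -B*1*(-3)/2 = -B*(-3)/2 = -(-3)*B/2 = 3*B/2)
R(W) = -32
11*(-61) + R(J(-2, -2)) = 11*(-61) - 32 = -671 - 32 = -703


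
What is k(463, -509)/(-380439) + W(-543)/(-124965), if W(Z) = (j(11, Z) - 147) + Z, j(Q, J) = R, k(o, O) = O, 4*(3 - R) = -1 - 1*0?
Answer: 144388297/21129582060 ≈ 0.0068335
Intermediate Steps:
R = 13/4 (R = 3 - (-1 - 1*0)/4 = 3 - (-1 + 0)/4 = 3 - 1/4*(-1) = 3 + 1/4 = 13/4 ≈ 3.2500)
j(Q, J) = 13/4
W(Z) = -575/4 + Z (W(Z) = (13/4 - 147) + Z = -575/4 + Z)
k(463, -509)/(-380439) + W(-543)/(-124965) = -509/(-380439) + (-575/4 - 543)/(-124965) = -509*(-1/380439) - 2747/4*(-1/124965) = 509/380439 + 2747/499860 = 144388297/21129582060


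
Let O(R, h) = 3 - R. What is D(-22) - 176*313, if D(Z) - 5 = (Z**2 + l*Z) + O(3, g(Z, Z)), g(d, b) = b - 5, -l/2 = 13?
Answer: -54027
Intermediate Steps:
l = -26 (l = -2*13 = -26)
g(d, b) = -5 + b
D(Z) = 5 + Z**2 - 26*Z (D(Z) = 5 + ((Z**2 - 26*Z) + (3 - 1*3)) = 5 + ((Z**2 - 26*Z) + (3 - 3)) = 5 + ((Z**2 - 26*Z) + 0) = 5 + (Z**2 - 26*Z) = 5 + Z**2 - 26*Z)
D(-22) - 176*313 = (5 + (-22)**2 - 26*(-22)) - 176*313 = (5 + 484 + 572) - 55088 = 1061 - 55088 = -54027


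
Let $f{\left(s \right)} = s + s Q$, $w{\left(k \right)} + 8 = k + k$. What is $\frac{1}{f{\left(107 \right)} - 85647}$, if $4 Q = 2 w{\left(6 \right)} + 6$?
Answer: $- \frac{2}{170331} \approx -1.1742 \cdot 10^{-5}$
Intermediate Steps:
$w{\left(k \right)} = -8 + 2 k$ ($w{\left(k \right)} = -8 + \left(k + k\right) = -8 + 2 k$)
$Q = \frac{7}{2}$ ($Q = \frac{2 \left(-8 + 2 \cdot 6\right) + 6}{4} = \frac{2 \left(-8 + 12\right) + 6}{4} = \frac{2 \cdot 4 + 6}{4} = \frac{8 + 6}{4} = \frac{1}{4} \cdot 14 = \frac{7}{2} \approx 3.5$)
$f{\left(s \right)} = \frac{9 s}{2}$ ($f{\left(s \right)} = s + s \frac{7}{2} = s + \frac{7 s}{2} = \frac{9 s}{2}$)
$\frac{1}{f{\left(107 \right)} - 85647} = \frac{1}{\frac{9}{2} \cdot 107 - 85647} = \frac{1}{\frac{963}{2} - 85647} = \frac{1}{- \frac{170331}{2}} = - \frac{2}{170331}$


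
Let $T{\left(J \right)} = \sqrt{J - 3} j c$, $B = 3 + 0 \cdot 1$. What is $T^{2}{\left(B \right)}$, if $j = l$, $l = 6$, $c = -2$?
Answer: $0$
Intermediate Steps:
$B = 3$ ($B = 3 + 0 = 3$)
$j = 6$
$T{\left(J \right)} = - 12 \sqrt{-3 + J}$ ($T{\left(J \right)} = \sqrt{J - 3} \cdot 6 \left(-2\right) = \sqrt{-3 + J} 6 \left(-2\right) = 6 \sqrt{-3 + J} \left(-2\right) = - 12 \sqrt{-3 + J}$)
$T^{2}{\left(B \right)} = \left(- 12 \sqrt{-3 + 3}\right)^{2} = \left(- 12 \sqrt{0}\right)^{2} = \left(\left(-12\right) 0\right)^{2} = 0^{2} = 0$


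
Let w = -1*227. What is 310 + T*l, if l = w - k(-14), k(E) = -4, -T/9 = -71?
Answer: -142187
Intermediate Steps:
T = 639 (T = -9*(-71) = 639)
w = -227
l = -223 (l = -227 - 1*(-4) = -227 + 4 = -223)
310 + T*l = 310 + 639*(-223) = 310 - 142497 = -142187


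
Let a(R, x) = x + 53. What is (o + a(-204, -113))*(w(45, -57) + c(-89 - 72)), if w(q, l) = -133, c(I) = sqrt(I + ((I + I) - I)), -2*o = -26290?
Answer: -1740305 + 13085*I*sqrt(322) ≈ -1.7403e+6 + 2.348e+5*I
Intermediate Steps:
o = 13145 (o = -1/2*(-26290) = 13145)
c(I) = sqrt(2)*sqrt(I) (c(I) = sqrt(I + (2*I - I)) = sqrt(I + I) = sqrt(2*I) = sqrt(2)*sqrt(I))
a(R, x) = 53 + x
(o + a(-204, -113))*(w(45, -57) + c(-89 - 72)) = (13145 + (53 - 113))*(-133 + sqrt(2)*sqrt(-89 - 72)) = (13145 - 60)*(-133 + sqrt(2)*sqrt(-161)) = 13085*(-133 + sqrt(2)*(I*sqrt(161))) = 13085*(-133 + I*sqrt(322)) = -1740305 + 13085*I*sqrt(322)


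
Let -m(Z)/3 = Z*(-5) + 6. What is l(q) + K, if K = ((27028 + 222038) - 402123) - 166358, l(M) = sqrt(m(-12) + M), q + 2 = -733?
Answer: -319415 + I*sqrt(933) ≈ -3.1942e+5 + 30.545*I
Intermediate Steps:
q = -735 (q = -2 - 733 = -735)
m(Z) = -18 + 15*Z (m(Z) = -3*(Z*(-5) + 6) = -3*(-5*Z + 6) = -3*(6 - 5*Z) = -18 + 15*Z)
l(M) = sqrt(-198 + M) (l(M) = sqrt((-18 + 15*(-12)) + M) = sqrt((-18 - 180) + M) = sqrt(-198 + M))
K = -319415 (K = (249066 - 402123) - 166358 = -153057 - 166358 = -319415)
l(q) + K = sqrt(-198 - 735) - 319415 = sqrt(-933) - 319415 = I*sqrt(933) - 319415 = -319415 + I*sqrt(933)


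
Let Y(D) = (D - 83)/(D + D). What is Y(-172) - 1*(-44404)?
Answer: 15275231/344 ≈ 44405.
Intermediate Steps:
Y(D) = (-83 + D)/(2*D) (Y(D) = (-83 + D)/((2*D)) = (-83 + D)*(1/(2*D)) = (-83 + D)/(2*D))
Y(-172) - 1*(-44404) = (½)*(-83 - 172)/(-172) - 1*(-44404) = (½)*(-1/172)*(-255) + 44404 = 255/344 + 44404 = 15275231/344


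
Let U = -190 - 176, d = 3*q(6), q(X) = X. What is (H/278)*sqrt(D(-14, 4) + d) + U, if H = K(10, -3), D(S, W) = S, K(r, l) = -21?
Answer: -50895/139 ≈ -366.15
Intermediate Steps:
H = -21
d = 18 (d = 3*6 = 18)
U = -366
(H/278)*sqrt(D(-14, 4) + d) + U = (-21/278)*sqrt(-14 + 18) - 366 = (-21*1/278)*sqrt(4) - 366 = -21/278*2 - 366 = -21/139 - 366 = -50895/139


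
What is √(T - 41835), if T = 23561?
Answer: I*√18274 ≈ 135.18*I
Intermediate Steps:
√(T - 41835) = √(23561 - 41835) = √(-18274) = I*√18274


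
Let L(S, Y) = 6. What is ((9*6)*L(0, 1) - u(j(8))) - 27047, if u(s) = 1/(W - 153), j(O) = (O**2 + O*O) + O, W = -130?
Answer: -7562608/283 ≈ -26723.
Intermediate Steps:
j(O) = O + 2*O**2 (j(O) = (O**2 + O**2) + O = 2*O**2 + O = O + 2*O**2)
u(s) = -1/283 (u(s) = 1/(-130 - 153) = 1/(-283) = -1/283)
((9*6)*L(0, 1) - u(j(8))) - 27047 = ((9*6)*6 - 1*(-1/283)) - 27047 = (54*6 + 1/283) - 27047 = (324 + 1/283) - 27047 = 91693/283 - 27047 = -7562608/283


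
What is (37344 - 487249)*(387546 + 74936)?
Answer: -208072964210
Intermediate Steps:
(37344 - 487249)*(387546 + 74936) = -449905*462482 = -208072964210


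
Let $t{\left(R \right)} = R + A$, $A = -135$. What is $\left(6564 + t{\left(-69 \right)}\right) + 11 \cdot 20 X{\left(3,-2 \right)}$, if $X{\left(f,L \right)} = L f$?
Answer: $5040$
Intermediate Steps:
$t{\left(R \right)} = -135 + R$ ($t{\left(R \right)} = R - 135 = -135 + R$)
$\left(6564 + t{\left(-69 \right)}\right) + 11 \cdot 20 X{\left(3,-2 \right)} = \left(6564 - 204\right) + 11 \cdot 20 \left(\left(-2\right) 3\right) = \left(6564 - 204\right) + 220 \left(-6\right) = 6360 - 1320 = 5040$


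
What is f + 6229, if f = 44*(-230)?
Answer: -3891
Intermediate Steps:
f = -10120
f + 6229 = -10120 + 6229 = -3891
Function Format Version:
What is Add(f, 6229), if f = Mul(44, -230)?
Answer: -3891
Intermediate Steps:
f = -10120
Add(f, 6229) = Add(-10120, 6229) = -3891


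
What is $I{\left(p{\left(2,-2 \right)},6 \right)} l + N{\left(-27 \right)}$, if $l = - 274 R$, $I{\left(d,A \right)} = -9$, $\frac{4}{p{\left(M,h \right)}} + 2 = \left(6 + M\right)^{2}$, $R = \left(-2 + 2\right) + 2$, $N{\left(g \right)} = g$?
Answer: $4905$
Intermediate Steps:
$R = 2$ ($R = 0 + 2 = 2$)
$p{\left(M,h \right)} = \frac{4}{-2 + \left(6 + M\right)^{2}}$
$l = -548$ ($l = \left(-274\right) 2 = -548$)
$I{\left(p{\left(2,-2 \right)},6 \right)} l + N{\left(-27 \right)} = \left(-9\right) \left(-548\right) - 27 = 4932 - 27 = 4905$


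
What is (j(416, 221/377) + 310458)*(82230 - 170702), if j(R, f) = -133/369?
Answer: -10135252258168/369 ≈ -2.7467e+10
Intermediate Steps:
j(R, f) = -133/369 (j(R, f) = -133*1/369 = -133/369)
(j(416, 221/377) + 310458)*(82230 - 170702) = (-133/369 + 310458)*(82230 - 170702) = (114558869/369)*(-88472) = -10135252258168/369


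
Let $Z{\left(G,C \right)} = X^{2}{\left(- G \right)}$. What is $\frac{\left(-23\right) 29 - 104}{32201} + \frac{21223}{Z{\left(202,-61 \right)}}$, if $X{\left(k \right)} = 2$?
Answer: $\frac{683398739}{128804} \approx 5305.7$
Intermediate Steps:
$Z{\left(G,C \right)} = 4$ ($Z{\left(G,C \right)} = 2^{2} = 4$)
$\frac{\left(-23\right) 29 - 104}{32201} + \frac{21223}{Z{\left(202,-61 \right)}} = \frac{\left(-23\right) 29 - 104}{32201} + \frac{21223}{4} = \left(-667 - 104\right) \frac{1}{32201} + 21223 \cdot \frac{1}{4} = \left(-771\right) \frac{1}{32201} + \frac{21223}{4} = - \frac{771}{32201} + \frac{21223}{4} = \frac{683398739}{128804}$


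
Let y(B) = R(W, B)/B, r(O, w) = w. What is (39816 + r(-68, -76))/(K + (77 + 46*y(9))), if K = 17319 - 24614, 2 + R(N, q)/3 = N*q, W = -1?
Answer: -5961/1108 ≈ -5.3800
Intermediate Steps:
R(N, q) = -6 + 3*N*q (R(N, q) = -6 + 3*(N*q) = -6 + 3*N*q)
K = -7295
y(B) = (-6 - 3*B)/B (y(B) = (-6 + 3*(-1)*B)/B = (-6 - 3*B)/B)
(39816 + r(-68, -76))/(K + (77 + 46*y(9))) = (39816 - 76)/(-7295 + (77 + 46*(-3 - 6/9))) = 39740/(-7295 + (77 + 46*(-3 - 6*⅑))) = 39740/(-7295 + (77 + 46*(-3 - ⅔))) = 39740/(-7295 + (77 + 46*(-11/3))) = 39740/(-7295 + (77 - 506/3)) = 39740/(-7295 - 275/3) = 39740/(-22160/3) = 39740*(-3/22160) = -5961/1108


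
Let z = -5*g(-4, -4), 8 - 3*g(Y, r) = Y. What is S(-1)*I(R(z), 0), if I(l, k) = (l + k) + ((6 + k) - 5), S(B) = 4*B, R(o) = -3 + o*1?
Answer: 88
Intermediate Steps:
g(Y, r) = 8/3 - Y/3
z = -20 (z = -5*(8/3 - ⅓*(-4)) = -5*(8/3 + 4/3) = -5*4 = -20)
R(o) = -3 + o
I(l, k) = 1 + l + 2*k (I(l, k) = (k + l) + (1 + k) = 1 + l + 2*k)
S(-1)*I(R(z), 0) = (4*(-1))*(1 + (-3 - 20) + 2*0) = -4*(1 - 23 + 0) = -4*(-22) = 88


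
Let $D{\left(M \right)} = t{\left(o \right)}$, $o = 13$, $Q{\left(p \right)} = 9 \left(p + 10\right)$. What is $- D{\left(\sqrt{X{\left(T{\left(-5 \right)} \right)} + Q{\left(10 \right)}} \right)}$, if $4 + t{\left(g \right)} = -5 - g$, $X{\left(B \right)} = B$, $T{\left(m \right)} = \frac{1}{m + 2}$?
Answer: $22$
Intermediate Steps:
$T{\left(m \right)} = \frac{1}{2 + m}$
$Q{\left(p \right)} = 90 + 9 p$ ($Q{\left(p \right)} = 9 \left(10 + p\right) = 90 + 9 p$)
$t{\left(g \right)} = -9 - g$ ($t{\left(g \right)} = -4 - \left(5 + g\right) = -9 - g$)
$D{\left(M \right)} = -22$ ($D{\left(M \right)} = -9 - 13 = -22$)
$- D{\left(\sqrt{X{\left(T{\left(-5 \right)} \right)} + Q{\left(10 \right)}} \right)} = \left(-1\right) \left(-22\right) = 22$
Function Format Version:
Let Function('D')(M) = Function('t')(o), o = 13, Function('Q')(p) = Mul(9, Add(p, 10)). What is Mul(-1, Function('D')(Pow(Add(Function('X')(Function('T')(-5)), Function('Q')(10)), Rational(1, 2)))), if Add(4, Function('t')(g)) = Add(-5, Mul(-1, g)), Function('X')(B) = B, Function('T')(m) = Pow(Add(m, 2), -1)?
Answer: 22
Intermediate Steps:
Function('T')(m) = Pow(Add(2, m), -1)
Function('Q')(p) = Add(90, Mul(9, p)) (Function('Q')(p) = Mul(9, Add(10, p)) = Add(90, Mul(9, p)))
Function('t')(g) = Add(-9, Mul(-1, g)) (Function('t')(g) = Add(-4, Add(-5, Mul(-1, g))) = Add(-9, Mul(-1, g)))
Function('D')(M) = -22 (Function('D')(M) = Add(-9, Mul(-1, 13)) = Add(-9, -13) = -22)
Mul(-1, Function('D')(Pow(Add(Function('X')(Function('T')(-5)), Function('Q')(10)), Rational(1, 2)))) = Mul(-1, -22) = 22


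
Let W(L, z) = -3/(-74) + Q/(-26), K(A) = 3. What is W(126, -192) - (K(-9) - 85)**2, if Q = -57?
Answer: -3233170/481 ≈ -6721.8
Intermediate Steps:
W(L, z) = 1074/481 (W(L, z) = -3/(-74) - 57/(-26) = -3*(-1/74) - 57*(-1/26) = 3/74 + 57/26 = 1074/481)
W(126, -192) - (K(-9) - 85)**2 = 1074/481 - (3 - 85)**2 = 1074/481 - 1*(-82)**2 = 1074/481 - 1*6724 = 1074/481 - 6724 = -3233170/481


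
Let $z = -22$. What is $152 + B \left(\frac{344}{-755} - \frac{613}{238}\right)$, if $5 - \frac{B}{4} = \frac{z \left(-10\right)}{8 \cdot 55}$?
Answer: $\frac{8754257}{89845} \approx 97.437$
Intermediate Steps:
$B = 18$ ($B = 20 - 4 \frac{\left(-22\right) \left(-10\right)}{8 \cdot 55} = 20 - 4 \cdot \frac{220}{440} = 20 - 4 \cdot 220 \cdot \frac{1}{440} = 20 - 2 = 18$)
$152 + B \left(\frac{344}{-755} - \frac{613}{238}\right) = 152 + 18 \left(\frac{344}{-755} - \frac{613}{238}\right) = 152 + 18 \left(344 \left(- \frac{1}{755}\right) - \frac{613}{238}\right) = 152 + 18 \left(- \frac{344}{755} - \frac{613}{238}\right) = 152 + 18 \left(- \frac{544687}{179690}\right) = 152 - \frac{4902183}{89845} = \frac{8754257}{89845}$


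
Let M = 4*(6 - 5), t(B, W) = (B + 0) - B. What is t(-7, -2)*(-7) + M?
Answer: 4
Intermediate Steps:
t(B, W) = 0 (t(B, W) = B - B = 0)
M = 4 (M = 4*1 = 4)
t(-7, -2)*(-7) + M = 0*(-7) + 4 = 0 + 4 = 4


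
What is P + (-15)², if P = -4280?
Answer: -4055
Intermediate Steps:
P + (-15)² = -4280 + (-15)² = -4280 + 225 = -4055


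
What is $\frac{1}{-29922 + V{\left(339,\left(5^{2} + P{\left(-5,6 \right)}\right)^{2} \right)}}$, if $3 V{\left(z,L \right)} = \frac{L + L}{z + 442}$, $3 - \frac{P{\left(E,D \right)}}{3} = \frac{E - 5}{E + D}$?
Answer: $- \frac{2343}{70099054} \approx -3.3424 \cdot 10^{-5}$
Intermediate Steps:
$P{\left(E,D \right)} = 9 - \frac{3 \left(-5 + E\right)}{D + E}$ ($P{\left(E,D \right)} = 9 - 3 \frac{E - 5}{E + D} = 9 - 3 \frac{-5 + E}{D + E} = 9 - \frac{3 \left(-5 + E\right)}{D + E}$)
$V{\left(z,L \right)} = \frac{2 L}{3 \left(442 + z\right)}$ ($V{\left(z,L \right)} = \frac{\left(L + L\right) \frac{1}{z + 442}}{3} = \frac{2 L \frac{1}{442 + z}}{3} = \frac{2 L}{3 \left(442 + z\right)}$)
$\frac{1}{-29922 + V{\left(339,\left(5^{2} + P{\left(-5,6 \right)}\right)^{2} \right)}} = \frac{1}{-29922 + \frac{2 \left(5^{2} + \frac{3 \left(5 + 2 \left(-5\right) + 3 \cdot 6\right)}{6 - 5}\right)^{2}}{3 \left(442 + 339\right)}} = \frac{1}{-29922 + \frac{2 \left(25 + \frac{3 \left(5 - 10 + 18\right)}{1}\right)^{2}}{3 \cdot 781}} = \frac{1}{-29922 + \frac{2}{3} \left(25 + 3 \cdot 1 \cdot 13\right)^{2} \cdot \frac{1}{781}} = \frac{1}{-29922 + \frac{2}{3} \left(25 + 39\right)^{2} \cdot \frac{1}{781}} = \frac{1}{-29922 + \frac{2}{3} \cdot 64^{2} \cdot \frac{1}{781}} = \frac{1}{-29922 + \frac{2}{3} \cdot 4096 \cdot \frac{1}{781}} = \frac{1}{-29922 + \frac{8192}{2343}} = \frac{1}{- \frac{70099054}{2343}} = - \frac{2343}{70099054}$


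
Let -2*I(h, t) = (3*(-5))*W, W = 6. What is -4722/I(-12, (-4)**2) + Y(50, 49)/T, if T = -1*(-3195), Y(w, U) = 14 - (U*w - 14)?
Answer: -337684/3195 ≈ -105.69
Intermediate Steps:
I(h, t) = 45 (I(h, t) = -3*(-5)*6/2 = -(-15)*6/2 = -1/2*(-90) = 45)
Y(w, U) = 28 - U*w (Y(w, U) = 14 - (-14 + U*w) = 14 + (14 - U*w) = 28 - U*w)
T = 3195
-4722/I(-12, (-4)**2) + Y(50, 49)/T = -4722/45 + (28 - 1*49*50)/3195 = -4722*1/45 + (28 - 2450)*(1/3195) = -1574/15 - 2422*1/3195 = -1574/15 - 2422/3195 = -337684/3195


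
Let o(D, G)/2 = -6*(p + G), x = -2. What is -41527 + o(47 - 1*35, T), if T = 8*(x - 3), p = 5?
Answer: -41107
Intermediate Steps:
T = -40 (T = 8*(-2 - 3) = 8*(-5) = -40)
o(D, G) = -60 - 12*G (o(D, G) = 2*(-6*(5 + G)) = 2*(-30 - 6*G) = -60 - 12*G)
-41527 + o(47 - 1*35, T) = -41527 + (-60 - 12*(-40)) = -41527 + (-60 + 480) = -41527 + 420 = -41107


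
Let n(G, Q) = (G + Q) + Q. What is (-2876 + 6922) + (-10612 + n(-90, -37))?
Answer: -6730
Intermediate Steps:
n(G, Q) = G + 2*Q
(-2876 + 6922) + (-10612 + n(-90, -37)) = (-2876 + 6922) + (-10612 + (-90 + 2*(-37))) = 4046 + (-10612 + (-90 - 74)) = 4046 + (-10612 - 164) = 4046 - 10776 = -6730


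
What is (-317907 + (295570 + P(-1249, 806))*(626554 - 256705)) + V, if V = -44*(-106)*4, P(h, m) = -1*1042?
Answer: 108930587021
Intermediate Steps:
P(h, m) = -1042
V = 18656 (V = 4664*4 = 18656)
(-317907 + (295570 + P(-1249, 806))*(626554 - 256705)) + V = (-317907 + (295570 - 1042)*(626554 - 256705)) + 18656 = (-317907 + 294528*369849) + 18656 = (-317907 + 108930886272) + 18656 = 108930568365 + 18656 = 108930587021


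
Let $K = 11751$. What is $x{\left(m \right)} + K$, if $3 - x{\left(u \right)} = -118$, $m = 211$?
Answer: $11872$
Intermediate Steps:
$x{\left(u \right)} = 121$ ($x{\left(u \right)} = 3 - -118 = 3 + 118 = 121$)
$x{\left(m \right)} + K = 121 + 11751 = 11872$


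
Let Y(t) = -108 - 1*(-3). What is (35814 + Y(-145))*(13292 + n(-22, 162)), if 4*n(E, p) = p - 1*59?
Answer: 1902254139/4 ≈ 4.7556e+8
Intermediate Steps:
Y(t) = -105 (Y(t) = -108 + 3 = -105)
n(E, p) = -59/4 + p/4 (n(E, p) = (p - 1*59)/4 = (p - 59)/4 = (-59 + p)/4 = -59/4 + p/4)
(35814 + Y(-145))*(13292 + n(-22, 162)) = (35814 - 105)*(13292 + (-59/4 + (1/4)*162)) = 35709*(13292 + (-59/4 + 81/2)) = 35709*(13292 + 103/4) = 35709*(53271/4) = 1902254139/4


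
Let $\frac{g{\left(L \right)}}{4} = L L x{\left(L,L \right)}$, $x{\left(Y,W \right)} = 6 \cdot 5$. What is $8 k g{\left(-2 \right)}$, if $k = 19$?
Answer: $72960$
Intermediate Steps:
$x{\left(Y,W \right)} = 30$
$g{\left(L \right)} = 120 L^{2}$ ($g{\left(L \right)} = 4 L L 30 = 4 L^{2} \cdot 30 = 4 \cdot 30 L^{2} = 120 L^{2}$)
$8 k g{\left(-2 \right)} = 8 \cdot 19 \cdot 120 \left(-2\right)^{2} = 152 \cdot 120 \cdot 4 = 152 \cdot 480 = 72960$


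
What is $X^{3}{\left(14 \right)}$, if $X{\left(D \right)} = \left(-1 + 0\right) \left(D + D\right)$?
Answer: $-21952$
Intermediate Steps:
$X{\left(D \right)} = - 2 D$
$X^{3}{\left(14 \right)} = \left(\left(-2\right) 14\right)^{3} = \left(-28\right)^{3} = -21952$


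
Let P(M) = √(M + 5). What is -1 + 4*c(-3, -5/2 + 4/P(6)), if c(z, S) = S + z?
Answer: -23 + 16*√11/11 ≈ -18.176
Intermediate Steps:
P(M) = √(5 + M)
-1 + 4*c(-3, -5/2 + 4/P(6)) = -1 + 4*((-5/2 + 4/(√(5 + 6))) - 3) = -1 + 4*((-5*½ + 4/(√11)) - 3) = -1 + 4*((-5/2 + 4*(√11/11)) - 3) = -1 + 4*((-5/2 + 4*√11/11) - 3) = -1 + 4*(-11/2 + 4*√11/11) = -1 + (-22 + 16*√11/11) = -23 + 16*√11/11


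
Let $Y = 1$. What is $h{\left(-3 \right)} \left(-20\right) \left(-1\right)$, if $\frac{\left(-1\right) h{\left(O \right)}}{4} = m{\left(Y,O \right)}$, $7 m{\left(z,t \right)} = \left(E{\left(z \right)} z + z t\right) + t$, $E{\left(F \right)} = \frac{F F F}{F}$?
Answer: $\frac{400}{7} \approx 57.143$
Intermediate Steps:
$E{\left(F \right)} = F^{2}$ ($E{\left(F \right)} = \frac{F^{2} F}{F} = \frac{F^{3}}{F} = F^{2}$)
$m{\left(z,t \right)} = \frac{t}{7} + \frac{z^{3}}{7} + \frac{t z}{7}$ ($m{\left(z,t \right)} = \frac{\left(z^{2} z + z t\right) + t}{7} = \frac{\left(z^{3} + t z\right) + t}{7} = \frac{t + z^{3} + t z}{7} = \frac{t}{7} + \frac{z^{3}}{7} + \frac{t z}{7}$)
$h{\left(O \right)} = - \frac{4}{7} - \frac{8 O}{7}$ ($h{\left(O \right)} = - 4 \left(\frac{O}{7} + \frac{1^{3}}{7} + \frac{1}{7} O 1\right) = - 4 \left(\frac{O}{7} + \frac{1}{7} \cdot 1 + \frac{O}{7}\right) = - 4 \left(\frac{O}{7} + \frac{1}{7} + \frac{O}{7}\right) = - 4 \left(\frac{1}{7} + \frac{2 O}{7}\right) = - \frac{4}{7} - \frac{8 O}{7}$)
$h{\left(-3 \right)} \left(-20\right) \left(-1\right) = \left(- \frac{4}{7} - - \frac{24}{7}\right) \left(-20\right) \left(-1\right) = \left(- \frac{4}{7} + \frac{24}{7}\right) \left(-20\right) \left(-1\right) = \frac{20}{7} \left(-20\right) \left(-1\right) = \left(- \frac{400}{7}\right) \left(-1\right) = \frac{400}{7}$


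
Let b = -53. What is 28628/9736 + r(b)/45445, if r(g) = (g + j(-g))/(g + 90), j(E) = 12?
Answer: 12034145211/4092685810 ≈ 2.9404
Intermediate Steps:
r(g) = (12 + g)/(90 + g) (r(g) = (g + 12)/(g + 90) = (12 + g)/(90 + g))
28628/9736 + r(b)/45445 = 28628/9736 + ((12 - 53)/(90 - 53))/45445 = 28628*(1/9736) + (-41/37)*(1/45445) = 7157/2434 + ((1/37)*(-41))*(1/45445) = 7157/2434 - 41/37*1/45445 = 7157/2434 - 41/1681465 = 12034145211/4092685810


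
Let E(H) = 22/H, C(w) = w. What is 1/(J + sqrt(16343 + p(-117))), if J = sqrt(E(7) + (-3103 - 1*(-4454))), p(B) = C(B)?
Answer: 7/(sqrt(66353) + 7*sqrt(16226)) ≈ 0.0060909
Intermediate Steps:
p(B) = B
J = sqrt(66353)/7 (J = sqrt(22/7 + (-3103 - 1*(-4454))) = sqrt(22*(1/7) + (-3103 + 4454)) = sqrt(22/7 + 1351) = sqrt(9479/7) = sqrt(66353)/7 ≈ 36.799)
1/(J + sqrt(16343 + p(-117))) = 1/(sqrt(66353)/7 + sqrt(16343 - 117)) = 1/(sqrt(66353)/7 + sqrt(16226)) = 1/(sqrt(16226) + sqrt(66353)/7)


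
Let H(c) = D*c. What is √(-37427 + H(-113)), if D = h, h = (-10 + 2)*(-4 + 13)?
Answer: I*√29291 ≈ 171.15*I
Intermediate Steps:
h = -72 (h = -8*9 = -72)
D = -72
H(c) = -72*c
√(-37427 + H(-113)) = √(-37427 - 72*(-113)) = √(-37427 + 8136) = √(-29291) = I*√29291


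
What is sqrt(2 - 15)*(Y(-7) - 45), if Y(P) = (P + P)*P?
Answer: 53*I*sqrt(13) ≈ 191.09*I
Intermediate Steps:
Y(P) = 2*P**2 (Y(P) = (2*P)*P = 2*P**2)
sqrt(2 - 15)*(Y(-7) - 45) = sqrt(2 - 15)*(2*(-7)**2 - 45) = sqrt(-13)*(2*49 - 45) = (I*sqrt(13))*(98 - 45) = (I*sqrt(13))*53 = 53*I*sqrt(13)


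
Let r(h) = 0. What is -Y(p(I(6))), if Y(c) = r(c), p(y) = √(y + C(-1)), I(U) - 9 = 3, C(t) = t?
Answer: 0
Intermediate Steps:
I(U) = 12 (I(U) = 9 + 3 = 12)
p(y) = √(-1 + y) (p(y) = √(y - 1) = √(-1 + y))
Y(c) = 0
-Y(p(I(6))) = -1*0 = 0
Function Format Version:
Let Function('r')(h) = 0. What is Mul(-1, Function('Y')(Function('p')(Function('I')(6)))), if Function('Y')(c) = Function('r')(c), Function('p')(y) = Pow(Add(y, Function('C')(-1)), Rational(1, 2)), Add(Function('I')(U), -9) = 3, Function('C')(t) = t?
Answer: 0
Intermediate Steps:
Function('I')(U) = 12 (Function('I')(U) = Add(9, 3) = 12)
Function('p')(y) = Pow(Add(-1, y), Rational(1, 2)) (Function('p')(y) = Pow(Add(y, -1), Rational(1, 2)) = Pow(Add(-1, y), Rational(1, 2)))
Function('Y')(c) = 0
Mul(-1, Function('Y')(Function('p')(Function('I')(6)))) = Mul(-1, 0) = 0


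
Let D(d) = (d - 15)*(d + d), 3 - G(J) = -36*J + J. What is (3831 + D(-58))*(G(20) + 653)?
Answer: 16677444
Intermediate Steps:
G(J) = 3 + 35*J (G(J) = 3 - (-36*J + J) = 3 - (-35)*J = 3 + 35*J)
D(d) = 2*d*(-15 + d) (D(d) = (-15 + d)*(2*d) = 2*d*(-15 + d))
(3831 + D(-58))*(G(20) + 653) = (3831 + 2*(-58)*(-15 - 58))*((3 + 35*20) + 653) = (3831 + 2*(-58)*(-73))*((3 + 700) + 653) = (3831 + 8468)*(703 + 653) = 12299*1356 = 16677444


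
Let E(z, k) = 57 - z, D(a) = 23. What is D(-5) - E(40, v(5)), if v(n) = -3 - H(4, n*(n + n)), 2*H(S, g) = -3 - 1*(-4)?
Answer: 6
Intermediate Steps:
H(S, g) = ½ (H(S, g) = (-3 - 1*(-4))/2 = (-3 + 4)/2 = (½)*1 = ½)
v(n) = -7/2 (v(n) = -3 - 1*½ = -3 - ½ = -7/2)
D(-5) - E(40, v(5)) = 23 - (57 - 1*40) = 23 - (57 - 40) = 23 - 1*17 = 23 - 17 = 6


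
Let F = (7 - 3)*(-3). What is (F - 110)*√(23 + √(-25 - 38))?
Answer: -122*√(23 + 3*I*√7) ≈ -593.5 - 99.527*I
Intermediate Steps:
F = -12 (F = 4*(-3) = -12)
(F - 110)*√(23 + √(-25 - 38)) = (-12 - 110)*√(23 + √(-25 - 38)) = -122*√(23 + √(-63)) = -122*√(23 + 3*I*√7)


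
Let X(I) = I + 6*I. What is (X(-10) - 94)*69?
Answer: -11316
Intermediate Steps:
X(I) = 7*I
(X(-10) - 94)*69 = (7*(-10) - 94)*69 = (-70 - 94)*69 = -164*69 = -11316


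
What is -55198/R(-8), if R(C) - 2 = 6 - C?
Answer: -27599/8 ≈ -3449.9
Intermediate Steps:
R(C) = 8 - C (R(C) = 2 + (6 - C) = 8 - C)
-55198/R(-8) = -55198/(8 - 1*(-8)) = -55198/(8 + 8) = -55198/16 = -386*143/16 = -27599/8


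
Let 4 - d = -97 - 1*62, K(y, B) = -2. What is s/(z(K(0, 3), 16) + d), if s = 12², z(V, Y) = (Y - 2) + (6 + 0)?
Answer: 48/61 ≈ 0.78689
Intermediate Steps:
d = 163 (d = 4 - (-97 - 1*62) = 4 - (-97 - 62) = 4 - 1*(-159) = 4 + 159 = 163)
z(V, Y) = 4 + Y (z(V, Y) = (-2 + Y) + 6 = 4 + Y)
s = 144
s/(z(K(0, 3), 16) + d) = 144/((4 + 16) + 163) = 144/(20 + 163) = 144/183 = (1/183)*144 = 48/61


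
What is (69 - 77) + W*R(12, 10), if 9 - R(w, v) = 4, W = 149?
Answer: 737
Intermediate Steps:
R(w, v) = 5 (R(w, v) = 9 - 1*4 = 9 - 4 = 5)
(69 - 77) + W*R(12, 10) = (69 - 77) + 149*5 = -8 + 745 = 737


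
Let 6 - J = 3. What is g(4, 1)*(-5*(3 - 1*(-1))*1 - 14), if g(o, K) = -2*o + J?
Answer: 170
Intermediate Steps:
J = 3 (J = 6 - 1*3 = 6 - 3 = 3)
g(o, K) = 3 - 2*o (g(o, K) = -2*o + 3 = 3 - 2*o)
g(4, 1)*(-5*(3 - 1*(-1))*1 - 14) = (3 - 2*4)*(-5*(3 - 1*(-1))*1 - 14) = (3 - 8)*(-5*(3 + 1)*1 - 14) = -5*(-5*4*1 - 14) = -5*(-20*1 - 14) = -5*(-20 - 14) = -5*(-34) = 170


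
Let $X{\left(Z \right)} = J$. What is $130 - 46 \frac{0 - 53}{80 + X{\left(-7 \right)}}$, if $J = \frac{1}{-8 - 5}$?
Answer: $\frac{166764}{1039} \approx 160.5$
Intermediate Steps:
$J = - \frac{1}{13}$ ($J = \frac{1}{-13} = - \frac{1}{13} \approx -0.076923$)
$X{\left(Z \right)} = - \frac{1}{13}$
$130 - 46 \frac{0 - 53}{80 + X{\left(-7 \right)}} = 130 - 46 \frac{0 - 53}{80 - \frac{1}{13}} = 130 - 46 \left(- \frac{53}{\frac{1039}{13}}\right) = 130 - 46 \left(\left(-53\right) \frac{13}{1039}\right) = 130 - - \frac{31694}{1039} = 130 + \frac{31694}{1039} = \frac{166764}{1039}$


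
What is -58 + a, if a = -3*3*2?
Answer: -76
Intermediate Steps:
a = -18 (a = -9*2 = -18)
-58 + a = -58 - 18 = -76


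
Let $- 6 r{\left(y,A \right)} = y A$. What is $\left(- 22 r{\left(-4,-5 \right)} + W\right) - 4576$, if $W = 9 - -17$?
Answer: $- \frac{13430}{3} \approx -4476.7$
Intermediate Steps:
$r{\left(y,A \right)} = - \frac{A y}{6}$ ($r{\left(y,A \right)} = - \frac{y A}{6} = - \frac{A y}{6}$)
$W = 26$ ($W = 9 + 17 = 26$)
$\left(- 22 r{\left(-4,-5 \right)} + W\right) - 4576 = \left(- 22 \left(\left(- \frac{1}{6}\right) \left(-5\right) \left(-4\right)\right) + 26\right) - 4576 = \left(\left(-22\right) \left(- \frac{10}{3}\right) + 26\right) - 4576 = \left(\frac{220}{3} + 26\right) - 4576 = \frac{298}{3} - 4576 = - \frac{13430}{3}$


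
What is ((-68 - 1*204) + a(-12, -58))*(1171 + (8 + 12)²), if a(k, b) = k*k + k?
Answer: -219940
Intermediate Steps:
a(k, b) = k + k² (a(k, b) = k² + k = k + k²)
((-68 - 1*204) + a(-12, -58))*(1171 + (8 + 12)²) = ((-68 - 1*204) - 12*(1 - 12))*(1171 + (8 + 12)²) = ((-68 - 204) - 12*(-11))*(1171 + 20²) = (-272 + 132)*(1171 + 400) = -140*1571 = -219940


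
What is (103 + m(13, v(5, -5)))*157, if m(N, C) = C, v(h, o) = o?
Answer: 15386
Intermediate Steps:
(103 + m(13, v(5, -5)))*157 = (103 - 5)*157 = 98*157 = 15386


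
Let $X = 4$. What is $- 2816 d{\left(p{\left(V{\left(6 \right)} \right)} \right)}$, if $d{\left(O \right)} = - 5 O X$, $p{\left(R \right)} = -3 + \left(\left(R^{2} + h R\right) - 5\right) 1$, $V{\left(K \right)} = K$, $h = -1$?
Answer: $1239040$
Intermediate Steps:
$p{\left(R \right)} = -8 + R^{2} - R$ ($p{\left(R \right)} = -3 + \left(\left(R^{2} - R\right) - 5\right) 1 = -3 + \left(-5 + R^{2} - R\right) 1 = -3 - \left(5 + R - R^{2}\right) = -8 + R^{2} - R$)
$d{\left(O \right)} = - 20 O$ ($d{\left(O \right)} = - 5 O 4 = - 20 O$)
$- 2816 d{\left(p{\left(V{\left(6 \right)} \right)} \right)} = - 2816 \left(- 20 \left(-8 + 6^{2} - 6\right)\right) = - 2816 \left(- 20 \left(-8 + 36 - 6\right)\right) = - 2816 \left(\left(-20\right) 22\right) = \left(-2816\right) \left(-440\right) = 1239040$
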